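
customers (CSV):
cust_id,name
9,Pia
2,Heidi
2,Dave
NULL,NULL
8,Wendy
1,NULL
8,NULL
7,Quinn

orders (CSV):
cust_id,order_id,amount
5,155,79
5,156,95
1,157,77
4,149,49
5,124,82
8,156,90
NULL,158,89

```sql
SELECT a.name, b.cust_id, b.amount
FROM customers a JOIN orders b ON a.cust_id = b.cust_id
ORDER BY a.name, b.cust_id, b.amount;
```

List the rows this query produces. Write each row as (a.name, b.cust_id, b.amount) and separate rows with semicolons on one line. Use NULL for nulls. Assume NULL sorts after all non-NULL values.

(Wendy, 8, 90); (NULL, 1, 77); (NULL, 8, 90)

INNER JOIN keeps only pairs where the ON condition holds.
Matching on a.cust_id = b.cust_id. A NULL in a compared column never satisfies the condition.
- a[0] cust_id=9 → no match; dropped.
- a[1] cust_id=2 → no match; dropped.
- a[2] cust_id=2 → no match; dropped.
- a[3] cust_id=NULL → no match; dropped.
- a[4] cust_id=8 → 1 match(es) in b → 1 row(s).
- a[5] cust_id=1 → 1 match(es) in b → 1 row(s).
- a[6] cust_id=8 → 1 match(es) in b → 1 row(s).
- a[7] cust_id=7 → no match; dropped.
After projecting and ordering:
a.name | b.cust_id | b.amount
Wendy | 8 | 90
NULL | 1 | 77
NULL | 8 | 90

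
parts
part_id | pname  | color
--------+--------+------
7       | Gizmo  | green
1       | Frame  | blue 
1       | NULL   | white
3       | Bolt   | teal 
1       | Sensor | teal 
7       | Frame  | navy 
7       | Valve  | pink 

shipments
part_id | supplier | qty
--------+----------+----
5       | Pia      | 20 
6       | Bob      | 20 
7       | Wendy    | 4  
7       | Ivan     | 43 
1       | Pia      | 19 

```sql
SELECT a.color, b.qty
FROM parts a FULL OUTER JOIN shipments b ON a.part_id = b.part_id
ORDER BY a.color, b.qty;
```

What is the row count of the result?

12

FULL OUTER JOIN keeps every row from both sides; unmatched rows get NULL for the other side's columns.
Matching on a.part_id = b.part_id.
- a row (part_id=7): matches 2 b row(s) → 2 output row(s).
- a row (part_id=1): matches 1 b row(s) → 1 output row(s).
- a row (part_id=1): matches 1 b row(s) → 1 output row(s).
- a row (part_id=3): no match → kept, b columns NULL.
- a row (part_id=1): matches 1 b row(s) → 1 output row(s).
- a row (part_id=7): matches 2 b row(s) → 2 output row(s).
- a row (part_id=7): matches 2 b row(s) → 2 output row(s).
- plus 2 unmatched b row(s), each kept with NULL a columns.
Total: 9 matched + 3 padded = 12 rows.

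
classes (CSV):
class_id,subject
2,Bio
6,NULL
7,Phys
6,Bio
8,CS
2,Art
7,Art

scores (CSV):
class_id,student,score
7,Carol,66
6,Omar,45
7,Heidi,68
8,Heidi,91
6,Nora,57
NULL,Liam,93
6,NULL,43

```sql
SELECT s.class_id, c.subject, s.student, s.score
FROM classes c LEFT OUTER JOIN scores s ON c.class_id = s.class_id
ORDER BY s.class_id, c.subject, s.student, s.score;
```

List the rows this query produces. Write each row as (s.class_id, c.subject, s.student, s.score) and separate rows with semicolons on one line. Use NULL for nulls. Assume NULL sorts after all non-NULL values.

(6, Bio, Nora, 57); (6, Bio, Omar, 45); (6, Bio, NULL, 43); (6, NULL, Nora, 57); (6, NULL, Omar, 45); (6, NULL, NULL, 43); (7, Art, Carol, 66); (7, Art, Heidi, 68); (7, Phys, Carol, 66); (7, Phys, Heidi, 68); (8, CS, Heidi, 91); (NULL, Art, NULL, NULL); (NULL, Bio, NULL, NULL)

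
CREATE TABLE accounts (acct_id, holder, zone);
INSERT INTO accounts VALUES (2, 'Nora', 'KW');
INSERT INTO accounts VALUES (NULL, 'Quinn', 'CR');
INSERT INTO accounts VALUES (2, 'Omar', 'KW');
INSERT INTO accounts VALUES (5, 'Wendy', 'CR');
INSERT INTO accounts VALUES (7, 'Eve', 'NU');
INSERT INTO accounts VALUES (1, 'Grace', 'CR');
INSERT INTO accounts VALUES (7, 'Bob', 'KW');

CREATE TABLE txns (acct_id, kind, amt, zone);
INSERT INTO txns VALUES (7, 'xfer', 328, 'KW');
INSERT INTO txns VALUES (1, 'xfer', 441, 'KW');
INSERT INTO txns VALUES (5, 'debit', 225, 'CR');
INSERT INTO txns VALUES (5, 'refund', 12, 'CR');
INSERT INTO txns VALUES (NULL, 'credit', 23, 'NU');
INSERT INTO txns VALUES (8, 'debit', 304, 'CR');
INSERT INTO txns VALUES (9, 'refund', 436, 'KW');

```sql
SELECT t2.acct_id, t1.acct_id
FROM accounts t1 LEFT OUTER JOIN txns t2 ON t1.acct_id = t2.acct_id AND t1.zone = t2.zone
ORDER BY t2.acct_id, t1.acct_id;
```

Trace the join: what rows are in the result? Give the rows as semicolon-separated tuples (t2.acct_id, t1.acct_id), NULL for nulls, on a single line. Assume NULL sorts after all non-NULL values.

LEFT JOIN keeps every row from `accounts`; unmatched rows get NULL for `txns`'s columns.
Matching on t1.acct_id = t2.acct_id AND t1.zone = t2.zone. A NULL in a compared column never satisfies the condition.
Matched pairs: 3; unmatched t1 rows kept: 5.

(5, 5); (5, 5); (7, 7); (NULL, 1); (NULL, 2); (NULL, 2); (NULL, 7); (NULL, NULL)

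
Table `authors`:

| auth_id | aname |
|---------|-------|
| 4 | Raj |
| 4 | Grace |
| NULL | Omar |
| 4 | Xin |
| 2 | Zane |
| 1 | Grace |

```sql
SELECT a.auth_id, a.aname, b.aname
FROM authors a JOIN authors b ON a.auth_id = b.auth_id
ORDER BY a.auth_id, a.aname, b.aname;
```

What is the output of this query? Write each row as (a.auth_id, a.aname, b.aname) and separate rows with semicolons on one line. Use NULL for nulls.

INNER JOIN keeps only pairs where the ON condition holds.
Matching on a.auth_id = b.auth_id. A NULL in a compared column never satisfies the condition.
- auth_id=4: 3 matching b row(s), so 3 row(s) emitted.
- auth_id=4: 3 matching b row(s), so 3 row(s) emitted.
- auth_id=NULL: no matching b row, dropped.
- auth_id=4: 3 matching b row(s), so 3 row(s) emitted.
- auth_id=2: 1 matching b row(s), so 1 row(s) emitted.
- auth_id=1: 1 matching b row(s), so 1 row(s) emitted.

(1, Grace, Grace); (2, Zane, Zane); (4, Grace, Grace); (4, Grace, Raj); (4, Grace, Xin); (4, Raj, Grace); (4, Raj, Raj); (4, Raj, Xin); (4, Xin, Grace); (4, Xin, Raj); (4, Xin, Xin)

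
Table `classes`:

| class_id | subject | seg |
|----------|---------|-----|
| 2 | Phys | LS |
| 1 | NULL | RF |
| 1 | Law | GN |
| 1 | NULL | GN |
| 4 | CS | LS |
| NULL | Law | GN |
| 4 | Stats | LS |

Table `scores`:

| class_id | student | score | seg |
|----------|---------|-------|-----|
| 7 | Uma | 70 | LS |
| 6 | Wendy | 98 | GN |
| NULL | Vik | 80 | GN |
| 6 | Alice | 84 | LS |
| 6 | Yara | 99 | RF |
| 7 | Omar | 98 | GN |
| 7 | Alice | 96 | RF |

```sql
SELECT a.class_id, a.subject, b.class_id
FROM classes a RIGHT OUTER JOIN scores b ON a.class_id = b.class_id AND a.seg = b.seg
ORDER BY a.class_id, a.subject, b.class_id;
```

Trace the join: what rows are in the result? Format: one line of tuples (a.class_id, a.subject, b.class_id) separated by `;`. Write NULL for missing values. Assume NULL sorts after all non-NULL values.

(NULL, NULL, 6); (NULL, NULL, 6); (NULL, NULL, 6); (NULL, NULL, 7); (NULL, NULL, 7); (NULL, NULL, 7); (NULL, NULL, NULL)

RIGHT JOIN keeps every row from `scores`; unmatched rows get NULL for `classes`'s columns.
Matching on a.class_id = b.class_id AND a.seg = b.seg. A NULL in a compared column never satisfies the condition.
- a (class_id=2, seg=LS) has no partner in b.
- a (class_id=1, seg=RF) has no partner in b.
- a (class_id=1, seg=GN) has no partner in b.
- a (class_id=1, seg=GN) has no partner in b.
- a (class_id=4, seg=LS) has no partner in b.
- a (class_id=NULL, seg=GN) has no partner in b.
- a (class_id=4, seg=LS) has no partner in b.
- 7 b row(s) had no a match → kept, a columns NULL.
After projecting and ordering:
a.class_id | a.subject | b.class_id
NULL | NULL | 6
NULL | NULL | 6
NULL | NULL | 6
NULL | NULL | 7
NULL | NULL | 7
NULL | NULL | 7
NULL | NULL | NULL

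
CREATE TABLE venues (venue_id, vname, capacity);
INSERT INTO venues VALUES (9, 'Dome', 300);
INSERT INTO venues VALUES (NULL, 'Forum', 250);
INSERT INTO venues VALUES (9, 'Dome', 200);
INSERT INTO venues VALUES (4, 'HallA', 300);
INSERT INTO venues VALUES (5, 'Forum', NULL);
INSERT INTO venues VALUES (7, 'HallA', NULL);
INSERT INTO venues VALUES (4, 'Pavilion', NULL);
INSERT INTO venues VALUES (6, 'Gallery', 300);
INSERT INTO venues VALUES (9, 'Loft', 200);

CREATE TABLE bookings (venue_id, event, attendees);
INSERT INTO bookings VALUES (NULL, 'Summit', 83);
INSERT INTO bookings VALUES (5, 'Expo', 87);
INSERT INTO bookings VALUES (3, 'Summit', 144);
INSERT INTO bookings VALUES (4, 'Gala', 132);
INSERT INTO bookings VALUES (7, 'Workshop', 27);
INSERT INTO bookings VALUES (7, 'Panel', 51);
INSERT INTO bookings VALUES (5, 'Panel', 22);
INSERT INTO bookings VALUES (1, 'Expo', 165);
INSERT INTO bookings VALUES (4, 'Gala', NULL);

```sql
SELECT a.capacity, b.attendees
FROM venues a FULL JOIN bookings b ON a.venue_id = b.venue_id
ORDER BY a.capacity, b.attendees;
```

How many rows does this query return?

16

FULL OUTER JOIN keeps every row from both sides; unmatched rows get NULL for the other side's columns.
Matching on a.venue_id = b.venue_id. A NULL in a compared column never satisfies the condition.
Matched pairs: 8; unmatched a rows kept: 5; unmatched b rows kept: 3.
Total: 8 matched + 8 padded = 16 rows.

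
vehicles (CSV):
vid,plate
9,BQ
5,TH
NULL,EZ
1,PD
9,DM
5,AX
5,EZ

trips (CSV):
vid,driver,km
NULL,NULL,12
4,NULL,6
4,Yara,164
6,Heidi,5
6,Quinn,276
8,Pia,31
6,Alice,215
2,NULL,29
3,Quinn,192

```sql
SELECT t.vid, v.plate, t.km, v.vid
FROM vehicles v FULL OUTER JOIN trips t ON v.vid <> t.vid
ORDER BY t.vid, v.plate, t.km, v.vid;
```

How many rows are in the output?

50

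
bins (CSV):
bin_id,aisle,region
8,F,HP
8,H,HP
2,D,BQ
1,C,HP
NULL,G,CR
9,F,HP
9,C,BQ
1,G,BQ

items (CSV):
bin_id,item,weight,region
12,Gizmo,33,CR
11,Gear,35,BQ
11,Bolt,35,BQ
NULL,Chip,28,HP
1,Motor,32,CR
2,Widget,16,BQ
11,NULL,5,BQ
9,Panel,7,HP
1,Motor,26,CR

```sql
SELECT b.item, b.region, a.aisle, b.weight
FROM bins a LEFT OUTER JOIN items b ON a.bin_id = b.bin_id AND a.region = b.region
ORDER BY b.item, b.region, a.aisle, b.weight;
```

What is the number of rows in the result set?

LEFT JOIN keeps every row from `bins`; unmatched rows get NULL for `items`'s columns.
Matching on a.bin_id = b.bin_id AND a.region = b.region. A NULL in a compared column never satisfies the condition.
- a[0] bin_id=8, region=HP → no match; kept with NULLs on the b side.
- a[1] bin_id=8, region=HP → no match; kept with NULLs on the b side.
- a[2] bin_id=2, region=BQ → 1 match(es) in b → 1 row(s).
- a[3] bin_id=1, region=HP → no match; kept with NULLs on the b side.
- a[4] bin_id=NULL, region=CR → no match; kept with NULLs on the b side.
- a[5] bin_id=9, region=HP → 1 match(es) in b → 1 row(s).
- a[6] bin_id=9, region=BQ → no match; kept with NULLs on the b side.
- a[7] bin_id=1, region=BQ → no match; kept with NULLs on the b side.
Total: 2 matched + 6 padded = 8 rows.

8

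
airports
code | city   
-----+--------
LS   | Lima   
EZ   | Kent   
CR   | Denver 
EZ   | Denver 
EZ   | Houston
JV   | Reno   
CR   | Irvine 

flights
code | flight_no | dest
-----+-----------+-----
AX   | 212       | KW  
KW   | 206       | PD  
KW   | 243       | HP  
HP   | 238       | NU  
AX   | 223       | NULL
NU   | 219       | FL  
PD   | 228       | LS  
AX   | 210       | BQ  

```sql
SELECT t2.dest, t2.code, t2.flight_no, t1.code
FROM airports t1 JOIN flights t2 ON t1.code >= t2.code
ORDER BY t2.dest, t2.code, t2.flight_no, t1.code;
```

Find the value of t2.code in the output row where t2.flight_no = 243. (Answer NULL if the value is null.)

KW

INNER JOIN keeps only pairs where the ON condition holds.
Matching on t1.code >= t2.code.
- code=LS: 6 matching t2 row(s), so 6 row(s) emitted.
- code=EZ: 3 matching t2 row(s), so 3 row(s) emitted.
- code=CR: 3 matching t2 row(s), so 3 row(s) emitted.
- code=EZ: 3 matching t2 row(s), so 3 row(s) emitted.
- code=EZ: 3 matching t2 row(s), so 3 row(s) emitted.
- code=JV: 4 matching t2 row(s), so 4 row(s) emitted.
- code=CR: 3 matching t2 row(s), so 3 row(s) emitted.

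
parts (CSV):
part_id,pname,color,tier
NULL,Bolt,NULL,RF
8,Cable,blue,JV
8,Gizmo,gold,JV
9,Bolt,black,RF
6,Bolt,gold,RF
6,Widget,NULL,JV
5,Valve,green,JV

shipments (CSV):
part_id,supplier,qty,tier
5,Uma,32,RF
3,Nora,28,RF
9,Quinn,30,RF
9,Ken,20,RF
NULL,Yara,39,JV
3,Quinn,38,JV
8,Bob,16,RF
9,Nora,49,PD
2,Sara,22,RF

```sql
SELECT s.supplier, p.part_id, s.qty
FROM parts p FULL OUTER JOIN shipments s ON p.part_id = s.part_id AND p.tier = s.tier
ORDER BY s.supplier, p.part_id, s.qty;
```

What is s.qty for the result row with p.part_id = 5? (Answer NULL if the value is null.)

NULL

FULL OUTER JOIN keeps every row from both sides; unmatched rows get NULL for the other side's columns.
Matching on p.part_id = s.part_id AND p.tier = s.tier. A NULL in a compared column never satisfies the condition.
- p row (part_id=NULL, tier=RF): no match → kept, s columns NULL.
- p row (part_id=8, tier=JV): no match → kept, s columns NULL.
- p row (part_id=8, tier=JV): no match → kept, s columns NULL.
- p row (part_id=9, tier=RF): matches 2 s row(s) → 2 output row(s).
- p row (part_id=6, tier=RF): no match → kept, s columns NULL.
- p row (part_id=6, tier=JV): no match → kept, s columns NULL.
- p row (part_id=5, tier=JV): no match → kept, s columns NULL.
- 7 row(s) from s found no p partner → padded with NULL.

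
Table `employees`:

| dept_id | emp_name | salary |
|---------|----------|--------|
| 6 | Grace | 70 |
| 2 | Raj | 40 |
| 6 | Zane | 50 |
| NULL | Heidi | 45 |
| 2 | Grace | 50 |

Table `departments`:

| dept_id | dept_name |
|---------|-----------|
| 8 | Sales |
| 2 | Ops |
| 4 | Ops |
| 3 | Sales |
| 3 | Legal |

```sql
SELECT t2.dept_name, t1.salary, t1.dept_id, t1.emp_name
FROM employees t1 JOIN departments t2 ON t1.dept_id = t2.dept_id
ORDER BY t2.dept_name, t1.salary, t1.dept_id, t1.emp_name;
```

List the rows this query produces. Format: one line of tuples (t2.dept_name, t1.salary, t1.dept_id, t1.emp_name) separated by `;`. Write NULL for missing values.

(Ops, 40, 2, Raj); (Ops, 50, 2, Grace)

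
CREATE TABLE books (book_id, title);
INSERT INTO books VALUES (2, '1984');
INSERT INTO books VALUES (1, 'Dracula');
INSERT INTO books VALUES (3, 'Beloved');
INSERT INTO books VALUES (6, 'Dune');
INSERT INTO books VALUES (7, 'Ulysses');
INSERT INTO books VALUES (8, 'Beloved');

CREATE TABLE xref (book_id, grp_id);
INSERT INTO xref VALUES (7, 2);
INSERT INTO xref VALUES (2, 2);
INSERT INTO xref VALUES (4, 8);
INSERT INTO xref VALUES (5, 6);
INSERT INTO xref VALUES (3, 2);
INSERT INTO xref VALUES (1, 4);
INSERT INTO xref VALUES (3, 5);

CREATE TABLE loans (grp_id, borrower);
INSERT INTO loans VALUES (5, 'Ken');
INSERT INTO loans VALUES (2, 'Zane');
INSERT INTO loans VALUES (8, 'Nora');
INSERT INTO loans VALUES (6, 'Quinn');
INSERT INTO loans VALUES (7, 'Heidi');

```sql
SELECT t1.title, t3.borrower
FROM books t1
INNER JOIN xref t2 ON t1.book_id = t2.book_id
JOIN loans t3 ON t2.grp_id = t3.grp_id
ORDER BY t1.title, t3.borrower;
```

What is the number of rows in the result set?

4

Evaluate left to right. First `books t1 INNER JOIN xref t2` on book_id: 5 row(s).
Then INNER JOIN `loans t3` on grp_id: keep only rows whose t2.grp_id appears in t3.
Result: 4 row(s).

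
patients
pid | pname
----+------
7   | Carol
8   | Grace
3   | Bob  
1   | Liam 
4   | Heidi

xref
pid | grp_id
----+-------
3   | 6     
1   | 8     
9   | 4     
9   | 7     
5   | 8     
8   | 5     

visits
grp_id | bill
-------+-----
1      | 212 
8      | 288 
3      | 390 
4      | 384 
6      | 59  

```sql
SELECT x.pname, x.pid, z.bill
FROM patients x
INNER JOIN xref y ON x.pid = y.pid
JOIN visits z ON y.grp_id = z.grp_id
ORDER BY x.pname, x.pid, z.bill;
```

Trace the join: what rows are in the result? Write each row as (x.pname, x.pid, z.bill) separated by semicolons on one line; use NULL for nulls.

(Bob, 3, 59); (Liam, 1, 288)

Evaluate left to right. First `patients x INNER JOIN xref y` on pid: 3 row(s).
Then INNER JOIN `visits z` on grp_id: keep only rows whose y.grp_id appears in z.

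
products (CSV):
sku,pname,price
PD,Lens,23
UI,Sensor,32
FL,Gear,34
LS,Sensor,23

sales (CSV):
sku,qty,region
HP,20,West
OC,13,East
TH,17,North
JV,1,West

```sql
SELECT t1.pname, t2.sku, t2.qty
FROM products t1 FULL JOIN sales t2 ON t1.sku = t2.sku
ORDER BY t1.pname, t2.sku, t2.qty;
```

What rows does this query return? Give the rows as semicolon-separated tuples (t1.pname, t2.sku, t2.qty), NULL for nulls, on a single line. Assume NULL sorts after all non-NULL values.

(Gear, NULL, NULL); (Lens, NULL, NULL); (Sensor, NULL, NULL); (Sensor, NULL, NULL); (NULL, HP, 20); (NULL, JV, 1); (NULL, OC, 13); (NULL, TH, 17)

FULL OUTER JOIN keeps every row from both sides; unmatched rows get NULL for the other side's columns.
Matching on t1.sku = t2.sku.
- t1 row (sku=PD): no match → kept, t2 columns NULL.
- t1 row (sku=UI): no match → kept, t2 columns NULL.
- t1 row (sku=FL): no match → kept, t2 columns NULL.
- t1 row (sku=LS): no match → kept, t2 columns NULL.
- plus 4 unmatched t2 row(s), each kept with NULL t1 columns.
After projecting and ordering:
t1.pname | t2.sku | t2.qty
Gear | NULL | NULL
Lens | NULL | NULL
Sensor | NULL | NULL
Sensor | NULL | NULL
NULL | HP | 20
NULL | JV | 1
NULL | OC | 13
NULL | TH | 17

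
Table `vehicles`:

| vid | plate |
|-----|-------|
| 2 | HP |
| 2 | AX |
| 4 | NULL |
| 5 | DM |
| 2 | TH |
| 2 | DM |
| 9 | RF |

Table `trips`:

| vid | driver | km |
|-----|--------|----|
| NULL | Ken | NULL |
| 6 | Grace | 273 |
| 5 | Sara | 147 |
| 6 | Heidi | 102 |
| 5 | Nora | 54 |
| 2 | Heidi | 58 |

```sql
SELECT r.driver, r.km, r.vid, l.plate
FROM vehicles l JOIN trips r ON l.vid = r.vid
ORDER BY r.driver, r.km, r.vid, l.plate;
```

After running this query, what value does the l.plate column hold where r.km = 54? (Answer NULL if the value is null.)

INNER JOIN keeps only pairs where the ON condition holds.
Matching on l.vid = r.vid. A NULL in a compared column never satisfies the condition.
- l row (vid=2): matches 1 r row(s) → 1 output row(s).
- l row (vid=2): matches 1 r row(s) → 1 output row(s).
- l row (vid=4): no match → dropped.
- l row (vid=5): matches 2 r row(s) → 2 output row(s).
- l row (vid=2): matches 1 r row(s) → 1 output row(s).
- l row (vid=2): matches 1 r row(s) → 1 output row(s).
- l row (vid=9): no match → dropped.

DM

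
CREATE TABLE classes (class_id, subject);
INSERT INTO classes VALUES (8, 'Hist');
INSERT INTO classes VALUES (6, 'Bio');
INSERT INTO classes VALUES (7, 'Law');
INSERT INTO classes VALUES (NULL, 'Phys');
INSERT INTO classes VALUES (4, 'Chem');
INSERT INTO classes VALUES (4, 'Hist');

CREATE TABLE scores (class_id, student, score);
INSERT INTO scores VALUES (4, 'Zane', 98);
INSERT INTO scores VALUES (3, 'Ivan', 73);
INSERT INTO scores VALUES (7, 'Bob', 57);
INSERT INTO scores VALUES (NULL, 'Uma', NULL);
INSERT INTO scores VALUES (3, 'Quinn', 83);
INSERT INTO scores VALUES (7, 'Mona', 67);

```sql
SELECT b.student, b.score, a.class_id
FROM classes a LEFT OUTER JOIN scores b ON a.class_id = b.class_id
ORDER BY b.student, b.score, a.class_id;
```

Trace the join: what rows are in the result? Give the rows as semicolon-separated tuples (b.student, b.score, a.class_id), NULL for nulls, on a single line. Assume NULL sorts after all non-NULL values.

LEFT JOIN keeps every row from `classes`; unmatched rows get NULL for `scores`'s columns.
Matching on a.class_id = b.class_id. A NULL in a compared column never satisfies the condition.
- a[0] class_id=8 → no match; kept with NULLs on the b side.
- a[1] class_id=6 → no match; kept with NULLs on the b side.
- a[2] class_id=7 → 2 match(es) in b → 2 row(s).
- a[3] class_id=NULL → no match; kept with NULLs on the b side.
- a[4] class_id=4 → 1 match(es) in b → 1 row(s).
- a[5] class_id=4 → 1 match(es) in b → 1 row(s).
After projecting and ordering:
b.student | b.score | a.class_id
Bob | 57 | 7
Mona | 67 | 7
Zane | 98 | 4
Zane | 98 | 4
NULL | NULL | 6
NULL | NULL | 8
NULL | NULL | NULL

(Bob, 57, 7); (Mona, 67, 7); (Zane, 98, 4); (Zane, 98, 4); (NULL, NULL, 6); (NULL, NULL, 8); (NULL, NULL, NULL)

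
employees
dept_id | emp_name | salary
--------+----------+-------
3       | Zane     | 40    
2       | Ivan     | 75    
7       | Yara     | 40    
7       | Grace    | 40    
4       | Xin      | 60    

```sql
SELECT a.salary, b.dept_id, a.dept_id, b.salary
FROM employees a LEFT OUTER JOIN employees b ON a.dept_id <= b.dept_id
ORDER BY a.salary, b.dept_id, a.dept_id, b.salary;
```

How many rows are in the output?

16

LEFT JOIN keeps every row from `employees a`; unmatched rows get NULL for `employees b`'s columns.
Matching on a.dept_id <= b.dept_id.
Matched pairs: 16; unmatched a rows kept: 0.
Total: 16 rows.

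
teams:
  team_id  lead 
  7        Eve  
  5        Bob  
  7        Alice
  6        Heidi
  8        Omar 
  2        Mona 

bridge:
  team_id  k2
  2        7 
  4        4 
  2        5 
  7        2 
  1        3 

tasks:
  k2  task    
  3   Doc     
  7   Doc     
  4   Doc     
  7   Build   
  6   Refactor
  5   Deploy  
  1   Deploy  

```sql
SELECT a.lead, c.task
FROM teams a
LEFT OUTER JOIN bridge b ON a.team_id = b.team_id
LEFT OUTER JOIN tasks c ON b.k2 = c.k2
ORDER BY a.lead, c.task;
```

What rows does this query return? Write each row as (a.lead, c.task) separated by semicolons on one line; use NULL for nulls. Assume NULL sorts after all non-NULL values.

(Alice, NULL); (Bob, NULL); (Eve, NULL); (Heidi, NULL); (Mona, Build); (Mona, Deploy); (Mona, Doc); (Omar, NULL)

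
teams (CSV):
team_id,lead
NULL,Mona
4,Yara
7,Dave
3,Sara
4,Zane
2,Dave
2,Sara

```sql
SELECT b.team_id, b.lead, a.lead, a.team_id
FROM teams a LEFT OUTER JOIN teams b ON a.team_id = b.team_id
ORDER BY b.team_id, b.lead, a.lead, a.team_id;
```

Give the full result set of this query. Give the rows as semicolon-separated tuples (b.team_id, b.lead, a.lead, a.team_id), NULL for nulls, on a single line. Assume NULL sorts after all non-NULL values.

LEFT JOIN keeps every row from `teams a`; unmatched rows get NULL for `teams b`'s columns.
Matching on a.team_id = b.team_id. A NULL in a compared column never satisfies the condition.
- a (team_id=NULL) has no partner → padded with NULL.
- a (team_id=4) pairs with 2 row(s) of b.
- a (team_id=7) pairs with 1 row(s) of b.
- a (team_id=3) pairs with 1 row(s) of b.
- a (team_id=4) pairs with 2 row(s) of b.
- a (team_id=2) pairs with 2 row(s) of b.
- a (team_id=2) pairs with 2 row(s) of b.

(2, Dave, Dave, 2); (2, Dave, Sara, 2); (2, Sara, Dave, 2); (2, Sara, Sara, 2); (3, Sara, Sara, 3); (4, Yara, Yara, 4); (4, Yara, Zane, 4); (4, Zane, Yara, 4); (4, Zane, Zane, 4); (7, Dave, Dave, 7); (NULL, NULL, Mona, NULL)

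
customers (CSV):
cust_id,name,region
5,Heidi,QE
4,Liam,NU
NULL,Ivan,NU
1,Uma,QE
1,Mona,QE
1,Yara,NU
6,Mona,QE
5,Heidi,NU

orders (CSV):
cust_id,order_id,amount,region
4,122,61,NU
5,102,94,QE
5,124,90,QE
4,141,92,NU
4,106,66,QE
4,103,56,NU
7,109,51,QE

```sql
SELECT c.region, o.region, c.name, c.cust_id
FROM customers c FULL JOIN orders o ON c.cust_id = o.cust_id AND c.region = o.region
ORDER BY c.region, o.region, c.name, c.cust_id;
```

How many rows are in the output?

FULL OUTER JOIN keeps every row from both sides; unmatched rows get NULL for the other side's columns.
Matching on c.cust_id = o.cust_id AND c.region = o.region. A NULL in a compared column never satisfies the condition.
- c (cust_id=5, region=QE) pairs with 2 row(s) of o.
- c (cust_id=4, region=NU) pairs with 3 row(s) of o.
- c (cust_id=NULL, region=NU) has no partner → padded with NULL.
- c (cust_id=1, region=QE) has no partner → padded with NULL.
- c (cust_id=1, region=QE) has no partner → padded with NULL.
- c (cust_id=1, region=NU) has no partner → padded with NULL.
- c (cust_id=6, region=QE) has no partner → padded with NULL.
- c (cust_id=5, region=NU) has no partner → padded with NULL.
- 2 o row(s) had no c match → kept, c columns NULL.
Total: 5 matched + 8 padded = 13 rows.

13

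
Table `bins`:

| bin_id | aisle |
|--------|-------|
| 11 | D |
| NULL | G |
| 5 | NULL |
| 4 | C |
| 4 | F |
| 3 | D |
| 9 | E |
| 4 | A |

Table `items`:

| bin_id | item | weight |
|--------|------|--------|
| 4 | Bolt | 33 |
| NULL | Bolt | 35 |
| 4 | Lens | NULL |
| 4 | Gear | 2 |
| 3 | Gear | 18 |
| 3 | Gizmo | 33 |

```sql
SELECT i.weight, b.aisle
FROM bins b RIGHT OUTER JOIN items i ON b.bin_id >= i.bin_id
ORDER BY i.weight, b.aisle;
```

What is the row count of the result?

RIGHT JOIN keeps every row from `items`; unmatched rows get NULL for `bins`'s columns.
Matching on b.bin_id >= i.bin_id. A NULL in a compared column never satisfies the condition.
- b row (bin_id=11): matches 5 i row(s) → 5 output row(s).
- b row (bin_id=NULL): no match.
- b row (bin_id=5): matches 5 i row(s) → 5 output row(s).
- b row (bin_id=4): matches 5 i row(s) → 5 output row(s).
- b row (bin_id=4): matches 5 i row(s) → 5 output row(s).
- b row (bin_id=3): matches 2 i row(s) → 2 output row(s).
- b row (bin_id=9): matches 5 i row(s) → 5 output row(s).
- b row (bin_id=4): matches 5 i row(s) → 5 output row(s).
- 1 i row(s) had no b match → kept, b columns NULL.
Total: 32 matched + 1 padded = 33 rows.

33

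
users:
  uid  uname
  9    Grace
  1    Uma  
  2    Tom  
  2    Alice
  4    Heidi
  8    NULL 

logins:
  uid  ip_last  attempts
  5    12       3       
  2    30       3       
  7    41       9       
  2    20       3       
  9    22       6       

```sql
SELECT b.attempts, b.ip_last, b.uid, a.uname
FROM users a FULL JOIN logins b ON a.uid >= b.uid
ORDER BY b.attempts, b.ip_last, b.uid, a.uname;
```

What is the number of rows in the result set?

16

FULL OUTER JOIN keeps every row from both sides; unmatched rows get NULL for the other side's columns.
Matching on a.uid >= b.uid.
- a[0] uid=9 → 5 match(es) in b → 5 row(s).
- a[1] uid=1 → no match; kept with NULLs on the b side.
- a[2] uid=2 → 2 match(es) in b → 2 row(s).
- a[3] uid=2 → 2 match(es) in b → 2 row(s).
- a[4] uid=4 → 2 match(es) in b → 2 row(s).
- a[5] uid=8 → 4 match(es) in b → 4 row(s).
Total: 15 matched + 1 padded = 16 rows.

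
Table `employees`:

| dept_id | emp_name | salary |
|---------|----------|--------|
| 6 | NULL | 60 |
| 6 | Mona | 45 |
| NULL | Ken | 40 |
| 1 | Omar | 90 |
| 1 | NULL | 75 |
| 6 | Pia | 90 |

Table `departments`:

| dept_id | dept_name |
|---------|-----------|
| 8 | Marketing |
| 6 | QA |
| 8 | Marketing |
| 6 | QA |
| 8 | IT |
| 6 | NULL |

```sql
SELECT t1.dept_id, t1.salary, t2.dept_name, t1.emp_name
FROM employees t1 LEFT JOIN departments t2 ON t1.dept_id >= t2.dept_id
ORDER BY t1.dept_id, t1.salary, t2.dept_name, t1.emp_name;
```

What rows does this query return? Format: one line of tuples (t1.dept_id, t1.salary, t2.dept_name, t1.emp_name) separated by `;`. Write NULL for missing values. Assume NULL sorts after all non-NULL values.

(1, 75, NULL, NULL); (1, 90, NULL, Omar); (6, 45, QA, Mona); (6, 45, QA, Mona); (6, 45, NULL, Mona); (6, 60, QA, NULL); (6, 60, QA, NULL); (6, 60, NULL, NULL); (6, 90, QA, Pia); (6, 90, QA, Pia); (6, 90, NULL, Pia); (NULL, 40, NULL, Ken)

LEFT JOIN keeps every row from `employees`; unmatched rows get NULL for `departments`'s columns.
Matching on t1.dept_id >= t2.dept_id. A NULL in a compared column never satisfies the condition.
- t1 (dept_id=6) pairs with 3 row(s) of t2.
- t1 (dept_id=6) pairs with 3 row(s) of t2.
- t1 (dept_id=NULL) has no partner → padded with NULL.
- t1 (dept_id=1) has no partner → padded with NULL.
- t1 (dept_id=1) has no partner → padded with NULL.
- t1 (dept_id=6) pairs with 3 row(s) of t2.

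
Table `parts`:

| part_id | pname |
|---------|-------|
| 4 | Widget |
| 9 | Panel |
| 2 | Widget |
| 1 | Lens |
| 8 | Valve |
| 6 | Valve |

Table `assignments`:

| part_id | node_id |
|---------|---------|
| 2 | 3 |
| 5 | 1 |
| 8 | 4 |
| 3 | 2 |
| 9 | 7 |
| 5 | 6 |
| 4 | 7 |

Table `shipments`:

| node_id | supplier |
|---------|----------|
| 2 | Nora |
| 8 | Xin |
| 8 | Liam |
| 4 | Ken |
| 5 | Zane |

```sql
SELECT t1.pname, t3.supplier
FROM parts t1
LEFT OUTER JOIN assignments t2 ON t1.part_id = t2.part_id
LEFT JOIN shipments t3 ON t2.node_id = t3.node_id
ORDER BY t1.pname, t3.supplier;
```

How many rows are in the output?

6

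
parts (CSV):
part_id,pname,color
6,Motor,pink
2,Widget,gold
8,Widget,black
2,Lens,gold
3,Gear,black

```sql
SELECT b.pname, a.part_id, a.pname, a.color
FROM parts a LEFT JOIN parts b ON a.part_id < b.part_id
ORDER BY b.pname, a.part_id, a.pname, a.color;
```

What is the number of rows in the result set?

10

LEFT JOIN keeps every row from `parts a`; unmatched rows get NULL for `parts b`'s columns.
Matching on a.part_id < b.part_id.
Matched pairs: 9; unmatched a rows kept: 1.
Total: 9 matched + 1 padded = 10 rows.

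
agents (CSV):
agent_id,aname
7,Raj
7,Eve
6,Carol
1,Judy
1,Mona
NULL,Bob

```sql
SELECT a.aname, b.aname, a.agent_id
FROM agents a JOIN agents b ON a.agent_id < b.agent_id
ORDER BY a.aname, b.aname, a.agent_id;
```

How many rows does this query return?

8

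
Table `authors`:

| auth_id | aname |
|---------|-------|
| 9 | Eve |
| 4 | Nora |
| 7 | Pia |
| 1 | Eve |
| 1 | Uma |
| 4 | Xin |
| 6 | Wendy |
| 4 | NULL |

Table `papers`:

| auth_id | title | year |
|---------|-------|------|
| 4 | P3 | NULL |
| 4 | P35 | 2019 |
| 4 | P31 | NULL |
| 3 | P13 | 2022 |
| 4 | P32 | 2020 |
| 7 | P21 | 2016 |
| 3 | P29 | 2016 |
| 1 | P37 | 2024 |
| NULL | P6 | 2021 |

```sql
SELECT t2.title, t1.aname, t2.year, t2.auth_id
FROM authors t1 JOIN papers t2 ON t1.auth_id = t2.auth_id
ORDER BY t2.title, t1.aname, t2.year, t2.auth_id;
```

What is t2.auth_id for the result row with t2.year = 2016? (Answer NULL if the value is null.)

INNER JOIN keeps only pairs where the ON condition holds.
Matching on t1.auth_id = t2.auth_id. A NULL in a compared column never satisfies the condition.
- auth_id=9: no matching t2 row, dropped.
- auth_id=4: 4 matching t2 row(s), so 4 row(s) emitted.
- auth_id=7: 1 matching t2 row(s), so 1 row(s) emitted.
- auth_id=1: 1 matching t2 row(s), so 1 row(s) emitted.
- auth_id=1: 1 matching t2 row(s), so 1 row(s) emitted.
- auth_id=4: 4 matching t2 row(s), so 4 row(s) emitted.
- auth_id=6: no matching t2 row, dropped.
- auth_id=4: 4 matching t2 row(s), so 4 row(s) emitted.

7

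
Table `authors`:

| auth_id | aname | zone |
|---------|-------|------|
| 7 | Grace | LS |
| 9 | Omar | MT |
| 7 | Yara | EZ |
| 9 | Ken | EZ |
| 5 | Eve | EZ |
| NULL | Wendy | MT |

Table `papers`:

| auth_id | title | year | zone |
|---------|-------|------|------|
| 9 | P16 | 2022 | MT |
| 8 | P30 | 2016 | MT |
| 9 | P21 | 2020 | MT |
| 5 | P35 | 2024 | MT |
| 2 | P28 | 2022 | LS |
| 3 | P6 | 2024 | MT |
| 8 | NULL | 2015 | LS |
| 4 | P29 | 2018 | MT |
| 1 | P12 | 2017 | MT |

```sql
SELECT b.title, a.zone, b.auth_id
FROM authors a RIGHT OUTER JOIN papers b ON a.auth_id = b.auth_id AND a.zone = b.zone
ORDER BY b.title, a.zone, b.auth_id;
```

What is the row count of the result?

RIGHT JOIN keeps every row from `papers`; unmatched rows get NULL for `authors`'s columns.
Matching on a.auth_id = b.auth_id AND a.zone = b.zone. A NULL in a compared column never satisfies the condition.
- a (auth_id=7, zone=LS) has no partner in b.
- a (auth_id=9, zone=MT) pairs with 2 row(s) of b.
- a (auth_id=7, zone=EZ) has no partner in b.
- a (auth_id=9, zone=EZ) has no partner in b.
- a (auth_id=5, zone=EZ) has no partner in b.
- a (auth_id=NULL, zone=MT) has no partner in b.
- 7 row(s) from b found no a partner → padded with NULL.
Total: 2 matched + 7 padded = 9 rows.

9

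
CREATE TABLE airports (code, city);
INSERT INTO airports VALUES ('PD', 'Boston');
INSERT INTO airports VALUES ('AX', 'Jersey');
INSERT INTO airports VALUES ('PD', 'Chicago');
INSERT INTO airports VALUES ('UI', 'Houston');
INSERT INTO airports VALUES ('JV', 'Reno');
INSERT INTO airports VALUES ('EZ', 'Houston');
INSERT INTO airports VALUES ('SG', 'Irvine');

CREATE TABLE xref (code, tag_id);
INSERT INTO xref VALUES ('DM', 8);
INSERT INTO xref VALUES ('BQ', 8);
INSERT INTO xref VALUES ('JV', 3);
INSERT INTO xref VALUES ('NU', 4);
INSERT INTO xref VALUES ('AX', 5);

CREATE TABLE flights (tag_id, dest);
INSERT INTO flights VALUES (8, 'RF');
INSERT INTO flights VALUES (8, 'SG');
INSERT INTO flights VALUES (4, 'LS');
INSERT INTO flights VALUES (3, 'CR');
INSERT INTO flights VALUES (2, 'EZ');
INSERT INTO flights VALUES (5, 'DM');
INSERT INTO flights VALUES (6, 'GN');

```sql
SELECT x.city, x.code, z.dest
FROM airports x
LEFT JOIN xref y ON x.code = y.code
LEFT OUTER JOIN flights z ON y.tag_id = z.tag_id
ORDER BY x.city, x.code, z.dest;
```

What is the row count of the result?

7

Evaluate left to right. First `airports x LEFT JOIN xref y` on code: 7 row(s).
Then LEFT JOIN `flights z` on tag_id: each of those 7 rows is kept; rows whose y.tag_id has no match in z get NULL for z's columns.
Result: 7 row(s).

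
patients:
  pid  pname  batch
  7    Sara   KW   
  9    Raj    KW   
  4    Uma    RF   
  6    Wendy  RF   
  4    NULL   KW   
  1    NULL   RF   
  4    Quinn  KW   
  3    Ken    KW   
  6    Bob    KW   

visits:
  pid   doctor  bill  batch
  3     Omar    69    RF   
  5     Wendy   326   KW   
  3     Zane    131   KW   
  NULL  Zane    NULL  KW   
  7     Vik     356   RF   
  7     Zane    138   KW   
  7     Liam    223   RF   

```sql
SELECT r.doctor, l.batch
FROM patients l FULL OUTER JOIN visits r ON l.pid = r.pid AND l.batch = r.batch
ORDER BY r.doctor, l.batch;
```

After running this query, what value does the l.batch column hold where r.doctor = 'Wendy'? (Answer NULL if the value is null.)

NULL

FULL OUTER JOIN keeps every row from both sides; unmatched rows get NULL for the other side's columns.
Matching on l.pid = r.pid AND l.batch = r.batch. A NULL in a compared column never satisfies the condition.
- l row (pid=7, batch=KW): matches 1 r row(s) → 1 output row(s).
- l row (pid=9, batch=KW): no match → kept, r columns NULL.
- l row (pid=4, batch=RF): no match → kept, r columns NULL.
- l row (pid=6, batch=RF): no match → kept, r columns NULL.
- l row (pid=4, batch=KW): no match → kept, r columns NULL.
- l row (pid=1, batch=RF): no match → kept, r columns NULL.
- l row (pid=4, batch=KW): no match → kept, r columns NULL.
- l row (pid=3, batch=KW): matches 1 r row(s) → 1 output row(s).
- l row (pid=6, batch=KW): no match → kept, r columns NULL.
- 5 r row(s) had no l match → kept, l columns NULL.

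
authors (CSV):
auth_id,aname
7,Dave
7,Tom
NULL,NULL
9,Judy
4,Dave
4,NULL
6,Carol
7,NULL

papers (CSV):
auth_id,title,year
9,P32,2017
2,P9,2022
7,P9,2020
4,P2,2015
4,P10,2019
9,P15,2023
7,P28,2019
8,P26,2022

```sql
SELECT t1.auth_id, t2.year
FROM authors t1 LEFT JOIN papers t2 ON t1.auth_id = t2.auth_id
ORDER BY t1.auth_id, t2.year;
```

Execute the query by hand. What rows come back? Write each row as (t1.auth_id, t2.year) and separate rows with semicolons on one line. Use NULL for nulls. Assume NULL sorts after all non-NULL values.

LEFT JOIN keeps every row from `authors`; unmatched rows get NULL for `papers`'s columns.
Matching on t1.auth_id = t2.auth_id. A NULL in a compared column never satisfies the condition.
- t1 row (auth_id=7): matches 2 t2 row(s) → 2 output row(s).
- t1 row (auth_id=7): matches 2 t2 row(s) → 2 output row(s).
- t1 row (auth_id=NULL): no match → kept, t2 columns NULL.
- t1 row (auth_id=9): matches 2 t2 row(s) → 2 output row(s).
- t1 row (auth_id=4): matches 2 t2 row(s) → 2 output row(s).
- t1 row (auth_id=4): matches 2 t2 row(s) → 2 output row(s).
- t1 row (auth_id=6): no match → kept, t2 columns NULL.
- t1 row (auth_id=7): matches 2 t2 row(s) → 2 output row(s).

(4, 2015); (4, 2015); (4, 2019); (4, 2019); (6, NULL); (7, 2019); (7, 2019); (7, 2019); (7, 2020); (7, 2020); (7, 2020); (9, 2017); (9, 2023); (NULL, NULL)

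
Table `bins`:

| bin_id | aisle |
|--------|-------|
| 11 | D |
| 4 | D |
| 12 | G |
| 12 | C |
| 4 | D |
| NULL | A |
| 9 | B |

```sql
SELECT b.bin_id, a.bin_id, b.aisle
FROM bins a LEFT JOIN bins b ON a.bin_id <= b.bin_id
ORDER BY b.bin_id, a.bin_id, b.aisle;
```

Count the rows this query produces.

24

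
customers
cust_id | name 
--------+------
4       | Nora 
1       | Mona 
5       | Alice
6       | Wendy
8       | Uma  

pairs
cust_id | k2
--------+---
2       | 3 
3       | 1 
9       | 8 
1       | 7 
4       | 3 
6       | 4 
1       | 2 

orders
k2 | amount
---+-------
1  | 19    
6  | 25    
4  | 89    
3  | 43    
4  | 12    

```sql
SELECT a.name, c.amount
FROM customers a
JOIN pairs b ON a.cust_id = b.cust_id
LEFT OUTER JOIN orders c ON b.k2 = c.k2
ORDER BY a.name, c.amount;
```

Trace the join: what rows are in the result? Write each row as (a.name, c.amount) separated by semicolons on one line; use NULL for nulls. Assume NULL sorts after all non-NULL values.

Step 1 — a INNER JOIN b on cust_id → 4 row(s).
Then LEFT JOIN `orders c` on k2: each of those 4 rows is kept; rows whose b.k2 has no match in c get NULL for c's columns.

(Mona, NULL); (Mona, NULL); (Nora, 43); (Wendy, 12); (Wendy, 89)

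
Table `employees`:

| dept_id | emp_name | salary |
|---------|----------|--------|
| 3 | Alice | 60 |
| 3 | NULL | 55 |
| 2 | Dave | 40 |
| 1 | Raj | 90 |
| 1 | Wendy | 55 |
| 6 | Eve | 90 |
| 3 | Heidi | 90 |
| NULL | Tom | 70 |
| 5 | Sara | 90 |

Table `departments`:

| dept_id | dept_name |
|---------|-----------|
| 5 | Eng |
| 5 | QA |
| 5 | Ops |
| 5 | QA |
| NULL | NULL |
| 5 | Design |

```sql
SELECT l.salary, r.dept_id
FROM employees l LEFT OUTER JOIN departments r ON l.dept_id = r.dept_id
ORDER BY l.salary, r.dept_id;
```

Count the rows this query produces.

LEFT JOIN keeps every row from `employees`; unmatched rows get NULL for `departments`'s columns.
Matching on l.dept_id = r.dept_id. A NULL in a compared column never satisfies the condition.
- l row (dept_id=3): no match → kept, r columns NULL.
- l row (dept_id=3): no match → kept, r columns NULL.
- l row (dept_id=2): no match → kept, r columns NULL.
- l row (dept_id=1): no match → kept, r columns NULL.
- l row (dept_id=1): no match → kept, r columns NULL.
- l row (dept_id=6): no match → kept, r columns NULL.
- l row (dept_id=3): no match → kept, r columns NULL.
- l row (dept_id=NULL): no match → kept, r columns NULL.
- l row (dept_id=5): matches 5 r row(s) → 5 output row(s).
Total: 5 matched + 8 padded = 13 rows.

13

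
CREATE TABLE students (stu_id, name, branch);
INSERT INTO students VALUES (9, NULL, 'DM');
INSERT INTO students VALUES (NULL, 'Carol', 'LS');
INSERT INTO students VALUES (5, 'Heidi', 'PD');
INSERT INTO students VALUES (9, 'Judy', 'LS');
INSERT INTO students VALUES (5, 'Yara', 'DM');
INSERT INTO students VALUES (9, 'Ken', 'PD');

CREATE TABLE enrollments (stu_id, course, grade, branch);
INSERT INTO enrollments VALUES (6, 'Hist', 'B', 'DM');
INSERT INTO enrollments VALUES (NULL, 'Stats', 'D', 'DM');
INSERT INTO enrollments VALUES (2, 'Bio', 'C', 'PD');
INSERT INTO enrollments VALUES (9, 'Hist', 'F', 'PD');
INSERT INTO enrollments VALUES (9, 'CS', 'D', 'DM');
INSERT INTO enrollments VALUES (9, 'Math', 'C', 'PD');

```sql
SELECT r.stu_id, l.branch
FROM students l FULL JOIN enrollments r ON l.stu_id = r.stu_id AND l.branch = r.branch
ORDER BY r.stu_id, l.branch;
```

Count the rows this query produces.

10

FULL OUTER JOIN keeps every row from both sides; unmatched rows get NULL for the other side's columns.
Matching on l.stu_id = r.stu_id AND l.branch = r.branch. A NULL in a compared column never satisfies the condition.
- l[0] stu_id=9, branch=DM → 1 match(es) in r → 1 row(s).
- l[1] stu_id=NULL, branch=LS → no match; kept with NULLs on the r side.
- l[2] stu_id=5, branch=PD → no match; kept with NULLs on the r side.
- l[3] stu_id=9, branch=LS → no match; kept with NULLs on the r side.
- l[4] stu_id=5, branch=DM → no match; kept with NULLs on the r side.
- l[5] stu_id=9, branch=PD → 2 match(es) in r → 2 row(s).
- 3 row(s) from r found no l partner → padded with NULL.
Total: 3 matched + 7 padded = 10 rows.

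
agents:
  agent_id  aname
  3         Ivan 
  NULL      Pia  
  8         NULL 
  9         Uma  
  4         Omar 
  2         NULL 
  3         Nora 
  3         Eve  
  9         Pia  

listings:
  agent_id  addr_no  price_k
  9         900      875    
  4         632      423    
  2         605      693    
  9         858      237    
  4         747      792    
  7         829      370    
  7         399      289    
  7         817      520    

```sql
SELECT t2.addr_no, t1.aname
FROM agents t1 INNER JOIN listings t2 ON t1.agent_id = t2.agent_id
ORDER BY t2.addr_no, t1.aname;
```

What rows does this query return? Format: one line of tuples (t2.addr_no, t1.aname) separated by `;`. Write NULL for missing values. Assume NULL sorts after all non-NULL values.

INNER JOIN keeps only pairs where the ON condition holds.
Matching on t1.agent_id = t2.agent_id. A NULL in a compared column never satisfies the condition.
- t1 row (agent_id=3): no match → dropped.
- t1 row (agent_id=NULL): no match → dropped.
- t1 row (agent_id=8): no match → dropped.
- t1 row (agent_id=9): matches 2 t2 row(s) → 2 output row(s).
- t1 row (agent_id=4): matches 2 t2 row(s) → 2 output row(s).
- t1 row (agent_id=2): matches 1 t2 row(s) → 1 output row(s).
- t1 row (agent_id=3): no match → dropped.
- t1 row (agent_id=3): no match → dropped.
- t1 row (agent_id=9): matches 2 t2 row(s) → 2 output row(s).
After projecting and ordering:
t2.addr_no | t1.aname
605 | NULL
632 | Omar
747 | Omar
858 | Pia
858 | Uma
900 | Pia
900 | Uma

(605, NULL); (632, Omar); (747, Omar); (858, Pia); (858, Uma); (900, Pia); (900, Uma)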